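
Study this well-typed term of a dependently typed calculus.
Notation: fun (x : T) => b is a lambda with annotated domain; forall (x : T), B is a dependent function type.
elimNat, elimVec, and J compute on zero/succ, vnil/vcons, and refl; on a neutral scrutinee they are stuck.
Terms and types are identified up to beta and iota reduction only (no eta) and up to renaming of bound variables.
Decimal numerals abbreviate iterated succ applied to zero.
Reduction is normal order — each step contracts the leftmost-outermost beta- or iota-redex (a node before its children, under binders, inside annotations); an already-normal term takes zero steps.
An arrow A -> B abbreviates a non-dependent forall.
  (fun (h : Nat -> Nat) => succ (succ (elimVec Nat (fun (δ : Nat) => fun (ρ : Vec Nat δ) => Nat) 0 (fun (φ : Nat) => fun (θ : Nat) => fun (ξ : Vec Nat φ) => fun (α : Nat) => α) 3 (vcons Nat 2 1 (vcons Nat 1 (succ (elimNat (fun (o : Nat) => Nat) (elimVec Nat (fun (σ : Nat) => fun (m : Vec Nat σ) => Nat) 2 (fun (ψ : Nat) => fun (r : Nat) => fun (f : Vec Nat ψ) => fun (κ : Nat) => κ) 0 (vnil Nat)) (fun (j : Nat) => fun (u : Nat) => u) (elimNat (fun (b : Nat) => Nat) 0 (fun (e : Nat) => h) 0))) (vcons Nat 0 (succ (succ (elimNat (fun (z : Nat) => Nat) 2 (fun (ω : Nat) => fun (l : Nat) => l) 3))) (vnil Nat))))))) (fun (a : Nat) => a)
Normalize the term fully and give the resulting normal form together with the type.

resulting normal form:
  2
inferred type:
  Nat
observation: 17 normal-order steps normalize the term, beginning with a beta-redex.


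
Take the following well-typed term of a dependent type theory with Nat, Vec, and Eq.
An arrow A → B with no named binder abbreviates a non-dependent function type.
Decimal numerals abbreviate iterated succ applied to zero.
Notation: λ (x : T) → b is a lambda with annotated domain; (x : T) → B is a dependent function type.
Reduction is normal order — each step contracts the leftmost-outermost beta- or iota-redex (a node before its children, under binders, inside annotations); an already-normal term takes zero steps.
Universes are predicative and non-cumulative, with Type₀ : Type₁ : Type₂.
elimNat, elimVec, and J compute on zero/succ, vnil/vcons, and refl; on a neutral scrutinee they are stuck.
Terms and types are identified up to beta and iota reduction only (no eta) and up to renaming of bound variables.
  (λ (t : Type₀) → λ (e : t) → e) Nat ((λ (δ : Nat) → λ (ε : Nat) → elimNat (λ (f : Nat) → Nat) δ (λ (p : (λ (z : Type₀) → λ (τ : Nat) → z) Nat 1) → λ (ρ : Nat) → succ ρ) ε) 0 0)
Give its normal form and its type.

reduced normal form:
  0
type:
  Nat


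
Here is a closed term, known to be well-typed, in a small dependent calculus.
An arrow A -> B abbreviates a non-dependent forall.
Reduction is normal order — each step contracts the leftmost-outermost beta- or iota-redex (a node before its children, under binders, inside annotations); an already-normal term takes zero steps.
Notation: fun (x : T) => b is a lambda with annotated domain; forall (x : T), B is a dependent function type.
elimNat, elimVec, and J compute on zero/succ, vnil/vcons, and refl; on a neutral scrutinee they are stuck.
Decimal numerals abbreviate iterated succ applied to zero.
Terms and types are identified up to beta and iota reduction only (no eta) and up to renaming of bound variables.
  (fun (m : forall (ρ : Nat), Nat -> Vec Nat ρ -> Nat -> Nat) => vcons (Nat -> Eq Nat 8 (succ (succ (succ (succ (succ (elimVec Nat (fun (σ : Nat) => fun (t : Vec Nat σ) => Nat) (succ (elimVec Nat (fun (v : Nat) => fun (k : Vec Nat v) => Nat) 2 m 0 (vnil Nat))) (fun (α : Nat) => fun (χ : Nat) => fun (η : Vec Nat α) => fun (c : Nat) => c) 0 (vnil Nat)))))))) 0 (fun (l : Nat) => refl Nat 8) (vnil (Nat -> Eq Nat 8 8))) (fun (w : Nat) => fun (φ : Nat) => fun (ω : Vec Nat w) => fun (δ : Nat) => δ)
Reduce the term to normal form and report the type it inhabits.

reduced normal form:
  vcons (Nat -> Eq Nat 8 8) 0 (fun (m : Nat) => refl Nat 8) (vnil (Nat -> Eq Nat 8 8))
the term's type:
  Vec (Nat -> Eq Nat 8 8) 1


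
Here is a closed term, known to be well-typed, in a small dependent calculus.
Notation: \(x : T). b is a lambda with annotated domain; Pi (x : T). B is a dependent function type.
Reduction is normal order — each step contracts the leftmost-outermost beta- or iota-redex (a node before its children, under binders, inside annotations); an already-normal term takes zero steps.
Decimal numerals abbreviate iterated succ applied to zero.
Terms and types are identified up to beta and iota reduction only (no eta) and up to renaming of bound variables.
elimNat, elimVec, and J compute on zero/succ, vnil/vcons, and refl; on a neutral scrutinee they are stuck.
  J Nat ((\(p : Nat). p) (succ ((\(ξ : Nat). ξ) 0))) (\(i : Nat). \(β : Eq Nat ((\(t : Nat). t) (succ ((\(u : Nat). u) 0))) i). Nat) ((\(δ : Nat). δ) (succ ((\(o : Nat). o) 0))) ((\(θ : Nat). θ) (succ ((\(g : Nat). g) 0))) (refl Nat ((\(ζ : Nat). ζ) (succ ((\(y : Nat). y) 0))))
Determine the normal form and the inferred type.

normal form:
  1
inferred type:
  Nat
observation: contracting a J iota-redex first, the term normalizes in 3 steps.


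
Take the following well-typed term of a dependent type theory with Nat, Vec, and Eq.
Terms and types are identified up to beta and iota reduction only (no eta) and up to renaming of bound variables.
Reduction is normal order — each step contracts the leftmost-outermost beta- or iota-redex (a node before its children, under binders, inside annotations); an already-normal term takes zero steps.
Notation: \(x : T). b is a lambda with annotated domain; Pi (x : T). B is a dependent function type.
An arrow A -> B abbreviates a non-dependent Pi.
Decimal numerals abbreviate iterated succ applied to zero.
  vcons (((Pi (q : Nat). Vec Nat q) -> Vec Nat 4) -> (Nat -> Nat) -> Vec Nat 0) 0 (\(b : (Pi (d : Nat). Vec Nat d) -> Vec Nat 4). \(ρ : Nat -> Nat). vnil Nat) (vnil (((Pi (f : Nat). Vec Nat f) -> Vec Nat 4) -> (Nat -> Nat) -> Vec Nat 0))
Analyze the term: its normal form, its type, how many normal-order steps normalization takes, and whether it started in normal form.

normal form:
  vcons (((Pi (q : Nat). Vec Nat q) -> Vec Nat 4) -> (Nat -> Nat) -> Vec Nat 0) 0 (\(b : (Pi (d : Nat). Vec Nat d) -> Vec Nat 4). \(ρ : Nat -> Nat). vnil Nat) (vnil (((Pi (f : Nat). Vec Nat f) -> Vec Nat 4) -> (Nat -> Nat) -> Vec Nat 0))
type:
  Vec (((Pi (q : Nat). Vec Nat q) -> Vec Nat 4) -> (Nat -> Nat) -> Vec Nat 0) 1
steps to reach normal form (normal order): 0
started in normal form: yes


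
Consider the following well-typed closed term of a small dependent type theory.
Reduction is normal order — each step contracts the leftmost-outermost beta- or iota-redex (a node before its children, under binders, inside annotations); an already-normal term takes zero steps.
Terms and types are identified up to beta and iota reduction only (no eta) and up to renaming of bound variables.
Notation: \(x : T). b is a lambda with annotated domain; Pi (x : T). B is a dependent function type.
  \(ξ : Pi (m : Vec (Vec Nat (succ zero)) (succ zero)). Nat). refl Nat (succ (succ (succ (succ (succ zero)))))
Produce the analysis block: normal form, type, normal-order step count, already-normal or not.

normal form:
  \(ξ : Pi (m : Vec (Vec Nat (succ zero)) (succ zero)). Nat). refl Nat (succ (succ (succ (succ (succ zero)))))
type:
  Pi (ξ : Pi (m : Vec (Vec Nat (succ zero)) (succ zero)). Nat). Eq Nat (succ (succ (succ (succ (succ zero))))) (succ (succ (succ (succ (succ zero)))))
steps to reach normal form (normal order): 0
started in normal form: yes


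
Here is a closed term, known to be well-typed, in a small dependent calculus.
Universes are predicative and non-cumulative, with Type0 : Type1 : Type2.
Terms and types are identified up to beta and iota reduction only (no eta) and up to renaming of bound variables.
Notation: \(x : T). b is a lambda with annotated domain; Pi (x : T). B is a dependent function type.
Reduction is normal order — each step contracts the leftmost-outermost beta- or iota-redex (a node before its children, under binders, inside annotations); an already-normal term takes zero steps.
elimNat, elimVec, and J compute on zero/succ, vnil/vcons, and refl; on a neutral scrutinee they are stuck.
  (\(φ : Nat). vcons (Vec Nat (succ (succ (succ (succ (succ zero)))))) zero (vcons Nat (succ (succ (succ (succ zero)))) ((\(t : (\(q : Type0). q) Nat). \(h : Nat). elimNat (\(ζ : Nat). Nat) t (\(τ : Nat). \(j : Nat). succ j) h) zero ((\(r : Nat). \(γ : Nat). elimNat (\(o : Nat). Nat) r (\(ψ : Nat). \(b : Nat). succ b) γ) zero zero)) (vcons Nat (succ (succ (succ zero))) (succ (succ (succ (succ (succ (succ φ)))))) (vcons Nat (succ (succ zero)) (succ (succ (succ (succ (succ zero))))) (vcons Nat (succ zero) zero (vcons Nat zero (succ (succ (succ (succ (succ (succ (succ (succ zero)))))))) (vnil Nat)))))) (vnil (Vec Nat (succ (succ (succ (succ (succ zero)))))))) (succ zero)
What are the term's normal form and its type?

normal form:
  vcons (Vec Nat (succ (succ (succ (succ (succ zero)))))) zero (vcons Nat (succ (succ (succ (succ zero)))) zero (vcons Nat (succ (succ (succ zero))) (succ (succ (succ (succ (succ (succ (succ zero))))))) (vcons Nat (succ (succ zero)) (succ (succ (succ (succ (succ zero))))) (vcons Nat (succ zero) zero (vcons Nat zero (succ (succ (succ (succ (succ (succ (succ (succ zero)))))))) (vnil Nat)))))) (vnil (Vec Nat (succ (succ (succ (succ (succ zero)))))))
type:
  Vec (Vec Nat (succ (succ (succ (succ (succ zero)))))) (succ zero)
observation: reduction starts at a beta-redex, and 7 normal-order steps reach the normal form.


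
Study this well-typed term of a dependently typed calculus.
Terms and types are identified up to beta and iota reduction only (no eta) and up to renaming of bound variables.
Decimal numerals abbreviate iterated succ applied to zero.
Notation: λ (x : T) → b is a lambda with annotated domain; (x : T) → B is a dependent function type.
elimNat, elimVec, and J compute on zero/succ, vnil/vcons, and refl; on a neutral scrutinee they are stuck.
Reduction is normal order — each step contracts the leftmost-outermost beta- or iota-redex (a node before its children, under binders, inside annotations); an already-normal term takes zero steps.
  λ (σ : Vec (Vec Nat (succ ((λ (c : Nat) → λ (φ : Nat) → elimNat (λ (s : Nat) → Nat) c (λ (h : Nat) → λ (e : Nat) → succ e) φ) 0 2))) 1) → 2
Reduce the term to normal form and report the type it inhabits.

normal form:
  λ (σ : Vec (Vec Nat 3) 1) → 2
inferred type:
  (σ : Vec (Vec Nat 3) 1) → Nat
observation: 9 normal-order steps normalize the term, beginning with a beta-redex.


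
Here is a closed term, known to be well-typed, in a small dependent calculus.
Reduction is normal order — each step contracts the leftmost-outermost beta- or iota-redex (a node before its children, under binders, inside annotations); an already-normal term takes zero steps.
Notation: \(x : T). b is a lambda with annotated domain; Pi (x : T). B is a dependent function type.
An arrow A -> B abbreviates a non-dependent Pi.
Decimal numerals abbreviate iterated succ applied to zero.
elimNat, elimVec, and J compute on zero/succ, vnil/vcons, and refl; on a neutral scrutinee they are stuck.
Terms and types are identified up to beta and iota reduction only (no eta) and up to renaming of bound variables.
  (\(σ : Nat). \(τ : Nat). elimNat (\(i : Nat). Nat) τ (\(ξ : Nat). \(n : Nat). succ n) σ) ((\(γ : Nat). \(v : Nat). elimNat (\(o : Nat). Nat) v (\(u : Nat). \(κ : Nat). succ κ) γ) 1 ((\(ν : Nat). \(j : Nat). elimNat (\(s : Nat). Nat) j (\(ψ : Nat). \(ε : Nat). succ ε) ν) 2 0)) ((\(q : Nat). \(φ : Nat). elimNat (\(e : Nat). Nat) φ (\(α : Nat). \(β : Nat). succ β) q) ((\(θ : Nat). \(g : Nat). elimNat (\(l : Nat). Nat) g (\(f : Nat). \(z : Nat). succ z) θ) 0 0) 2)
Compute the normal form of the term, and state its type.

reduced normal form:
  5
the term's type:
  Nat


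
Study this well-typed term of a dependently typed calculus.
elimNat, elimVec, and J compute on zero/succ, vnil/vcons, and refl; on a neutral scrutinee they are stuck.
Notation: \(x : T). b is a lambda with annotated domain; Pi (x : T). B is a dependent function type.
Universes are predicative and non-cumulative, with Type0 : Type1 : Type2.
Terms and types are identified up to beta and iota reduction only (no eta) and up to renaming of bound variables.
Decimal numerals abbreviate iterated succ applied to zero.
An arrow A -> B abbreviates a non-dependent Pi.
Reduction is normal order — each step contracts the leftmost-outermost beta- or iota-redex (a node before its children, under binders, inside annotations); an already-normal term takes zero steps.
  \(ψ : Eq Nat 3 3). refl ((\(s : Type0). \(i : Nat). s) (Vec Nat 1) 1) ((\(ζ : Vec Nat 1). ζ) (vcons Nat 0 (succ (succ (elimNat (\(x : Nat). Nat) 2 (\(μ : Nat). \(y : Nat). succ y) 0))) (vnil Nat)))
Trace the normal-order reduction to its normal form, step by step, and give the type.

normal-order reduction sequence:
  \(ψ : Eq Nat 3 3). refl ((\(s : Type0). \(i : Nat). s) (Vec Nat 1) 1) ((\(ζ : Vec Nat 1). ζ) (vcons Nat 0 (succ (succ (elimNat (\(x : Nat). Nat) 2 (\(μ : Nat). \(y : Nat). succ y) 0))) (vnil Nat)))
  ~> \(ψ : Eq Nat 3 3). refl ((\(s : Nat). Vec Nat 1) 1) ((\(i : Vec Nat 1). i) (vcons Nat 0 (succ (succ (elimNat (\(ζ : Nat). Nat) 2 (\(x : Nat). \(μ : Nat). succ μ) 0))) (vnil Nat)))
  ~> \(ψ : Eq Nat 3 3). refl (Vec Nat 1) ((\(s : Vec Nat 1). s) (vcons Nat 0 (succ (succ (elimNat (\(i : Nat). Nat) 2 (\(ζ : Nat). \(x : Nat). succ x) 0))) (vnil Nat)))
  ~> \(ψ : Eq Nat 3 3). refl (Vec Nat 1) (vcons Nat 0 (succ (succ (elimNat (\(s : Nat). Nat) 2 (\(i : Nat). \(ζ : Nat). succ ζ) 0))) (vnil Nat))
  ~> \(ψ : Eq Nat 3 3). refl (Vec Nat 1) (vcons Nat 0 4 (vnil Nat))
inferred type:
  Eq Nat 3 3 -> Eq (Vec Nat 1) (vcons Nat 0 4 (vnil Nat)) (vcons Nat 0 4 (vnil Nat))


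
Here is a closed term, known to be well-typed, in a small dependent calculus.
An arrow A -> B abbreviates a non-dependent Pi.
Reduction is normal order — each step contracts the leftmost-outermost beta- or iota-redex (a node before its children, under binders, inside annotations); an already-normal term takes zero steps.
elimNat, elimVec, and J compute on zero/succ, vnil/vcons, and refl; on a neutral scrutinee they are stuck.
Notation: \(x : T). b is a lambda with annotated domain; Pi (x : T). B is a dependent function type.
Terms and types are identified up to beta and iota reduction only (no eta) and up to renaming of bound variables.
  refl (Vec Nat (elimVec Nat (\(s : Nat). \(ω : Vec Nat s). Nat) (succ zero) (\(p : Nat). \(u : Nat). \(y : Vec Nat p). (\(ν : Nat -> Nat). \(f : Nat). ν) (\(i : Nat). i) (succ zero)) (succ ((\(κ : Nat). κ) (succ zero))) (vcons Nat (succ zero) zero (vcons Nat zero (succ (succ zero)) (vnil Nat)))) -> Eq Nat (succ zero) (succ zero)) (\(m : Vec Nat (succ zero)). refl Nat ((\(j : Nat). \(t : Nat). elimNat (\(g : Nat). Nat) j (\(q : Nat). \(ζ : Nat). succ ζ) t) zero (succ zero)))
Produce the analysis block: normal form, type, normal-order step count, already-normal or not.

normal form:
  refl (Vec Nat (succ zero) -> Eq Nat (succ zero) (succ zero)) (\(s : Vec Nat (succ zero)). refl Nat (succ zero))
type:
  Eq (Vec Nat (succ zero) -> Eq Nat (succ zero) (succ zero)) (\(s : Vec Nat (succ zero)). refl Nat (succ zero)) (\(ω : Vec Nat (succ zero)). refl Nat (succ zero))
steps to reach normal form (normal order): 21
already normal: no
first contracted redex: an elimVec iota-redex


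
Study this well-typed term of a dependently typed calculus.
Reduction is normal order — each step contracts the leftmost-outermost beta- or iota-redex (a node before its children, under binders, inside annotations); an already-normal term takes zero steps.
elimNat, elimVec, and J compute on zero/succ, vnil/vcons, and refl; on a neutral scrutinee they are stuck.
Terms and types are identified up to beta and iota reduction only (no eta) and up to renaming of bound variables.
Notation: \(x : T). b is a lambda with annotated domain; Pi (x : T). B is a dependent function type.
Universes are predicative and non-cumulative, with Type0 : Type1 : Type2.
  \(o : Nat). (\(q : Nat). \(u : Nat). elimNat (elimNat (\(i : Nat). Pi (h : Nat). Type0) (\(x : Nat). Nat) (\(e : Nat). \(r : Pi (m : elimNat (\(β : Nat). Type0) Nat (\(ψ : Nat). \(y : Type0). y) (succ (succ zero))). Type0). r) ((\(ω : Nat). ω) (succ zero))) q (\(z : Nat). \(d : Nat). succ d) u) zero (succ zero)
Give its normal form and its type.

resulting normal form:
  \(o : Nat). succ zero
the term's type:
  Pi (o : Nat). Nat


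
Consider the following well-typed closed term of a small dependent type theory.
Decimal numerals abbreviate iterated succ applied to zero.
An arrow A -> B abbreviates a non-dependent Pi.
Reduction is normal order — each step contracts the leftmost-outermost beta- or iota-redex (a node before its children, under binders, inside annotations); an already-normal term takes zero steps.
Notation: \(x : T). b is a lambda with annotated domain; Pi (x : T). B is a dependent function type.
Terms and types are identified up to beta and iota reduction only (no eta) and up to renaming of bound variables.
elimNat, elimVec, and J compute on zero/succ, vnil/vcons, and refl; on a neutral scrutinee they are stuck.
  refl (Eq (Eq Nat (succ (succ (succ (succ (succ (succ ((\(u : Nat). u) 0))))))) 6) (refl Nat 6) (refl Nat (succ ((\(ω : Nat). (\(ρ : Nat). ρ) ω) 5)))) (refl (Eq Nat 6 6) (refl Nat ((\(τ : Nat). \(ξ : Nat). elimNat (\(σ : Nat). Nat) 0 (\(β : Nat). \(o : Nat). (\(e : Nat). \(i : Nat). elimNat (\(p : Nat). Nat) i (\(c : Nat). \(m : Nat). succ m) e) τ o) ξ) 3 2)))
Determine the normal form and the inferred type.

resulting normal form:
  refl (Eq (Eq Nat 6 6) (refl Nat 6) (refl Nat 6)) (refl (Eq Nat 6 6) (refl Nat 6))
the term's type:
  Eq (Eq (Eq Nat 6 6) (refl Nat 6) (refl Nat 6)) (refl (Eq Nat 6 6) (refl Nat 6)) (refl (Eq Nat 6 6) (refl Nat 6))


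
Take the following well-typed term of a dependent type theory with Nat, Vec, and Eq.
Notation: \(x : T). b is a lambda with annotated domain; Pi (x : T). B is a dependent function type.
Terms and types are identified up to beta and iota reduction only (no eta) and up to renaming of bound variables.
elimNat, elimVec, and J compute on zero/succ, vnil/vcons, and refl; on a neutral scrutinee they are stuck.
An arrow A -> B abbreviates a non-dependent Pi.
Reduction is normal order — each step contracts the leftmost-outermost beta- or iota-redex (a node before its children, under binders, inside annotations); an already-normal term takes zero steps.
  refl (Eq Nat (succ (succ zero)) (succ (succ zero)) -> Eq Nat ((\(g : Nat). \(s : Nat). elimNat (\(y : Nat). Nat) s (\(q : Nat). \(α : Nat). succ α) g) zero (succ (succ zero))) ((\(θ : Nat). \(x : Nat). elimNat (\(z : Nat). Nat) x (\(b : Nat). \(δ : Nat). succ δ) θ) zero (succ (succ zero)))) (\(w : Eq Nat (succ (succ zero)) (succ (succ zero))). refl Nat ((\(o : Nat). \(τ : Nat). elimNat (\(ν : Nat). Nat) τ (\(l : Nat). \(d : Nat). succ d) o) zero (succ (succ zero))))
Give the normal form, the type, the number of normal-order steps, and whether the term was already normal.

resulting normal form:
  refl (Eq Nat (succ (succ zero)) (succ (succ zero)) -> Eq Nat (succ (succ zero)) (succ (succ zero))) (\(g : Eq Nat (succ (succ zero)) (succ (succ zero))). refl Nat (succ (succ zero)))
type:
  Eq (Eq Nat (succ (succ zero)) (succ (succ zero)) -> Eq Nat (succ (succ zero)) (succ (succ zero))) (\(g : Eq Nat (succ (succ zero)) (succ (succ zero))). refl Nat (succ (succ zero))) (\(s : Eq Nat (succ (succ zero)) (succ (succ zero))). refl Nat (succ (succ zero)))
normal-order step count: 9
started in normal form: no
first redex: a beta-redex


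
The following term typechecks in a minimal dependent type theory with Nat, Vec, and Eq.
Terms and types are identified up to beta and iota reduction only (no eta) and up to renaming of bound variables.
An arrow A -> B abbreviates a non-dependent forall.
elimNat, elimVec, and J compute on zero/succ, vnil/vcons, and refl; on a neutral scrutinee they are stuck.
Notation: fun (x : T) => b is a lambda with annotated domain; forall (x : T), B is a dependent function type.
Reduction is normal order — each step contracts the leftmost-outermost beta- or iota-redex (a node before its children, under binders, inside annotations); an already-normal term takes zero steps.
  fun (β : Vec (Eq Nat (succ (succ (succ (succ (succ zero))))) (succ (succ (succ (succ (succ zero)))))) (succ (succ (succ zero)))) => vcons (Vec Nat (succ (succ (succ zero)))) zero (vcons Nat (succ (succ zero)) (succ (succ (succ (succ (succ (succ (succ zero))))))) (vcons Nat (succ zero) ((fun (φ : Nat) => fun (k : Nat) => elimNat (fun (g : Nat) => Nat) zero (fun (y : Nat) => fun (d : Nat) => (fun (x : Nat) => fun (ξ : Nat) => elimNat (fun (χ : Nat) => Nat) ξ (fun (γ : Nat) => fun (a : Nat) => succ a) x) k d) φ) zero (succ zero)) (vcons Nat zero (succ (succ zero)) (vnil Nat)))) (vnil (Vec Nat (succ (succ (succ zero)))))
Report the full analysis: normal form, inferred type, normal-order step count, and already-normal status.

normal form:
  fun (β : Vec (Eq Nat (succ (succ (succ (succ (succ zero))))) (succ (succ (succ (succ (succ zero)))))) (succ (succ (succ zero)))) => vcons (Vec Nat (succ (succ (succ zero)))) zero (vcons Nat (succ (succ zero)) (succ (succ (succ (succ (succ (succ (succ zero))))))) (vcons Nat (succ zero) zero (vcons Nat zero (succ (succ zero)) (vnil Nat)))) (vnil (Vec Nat (succ (succ (succ zero)))))
the term's type:
  Vec (Eq Nat (succ (succ (succ (succ (succ zero))))) (succ (succ (succ (succ (succ zero)))))) (succ (succ (succ zero))) -> Vec (Vec Nat (succ (succ (succ zero)))) (succ zero)
normal-order step count: 3
already normal: no
first contracted redex: a beta-redex


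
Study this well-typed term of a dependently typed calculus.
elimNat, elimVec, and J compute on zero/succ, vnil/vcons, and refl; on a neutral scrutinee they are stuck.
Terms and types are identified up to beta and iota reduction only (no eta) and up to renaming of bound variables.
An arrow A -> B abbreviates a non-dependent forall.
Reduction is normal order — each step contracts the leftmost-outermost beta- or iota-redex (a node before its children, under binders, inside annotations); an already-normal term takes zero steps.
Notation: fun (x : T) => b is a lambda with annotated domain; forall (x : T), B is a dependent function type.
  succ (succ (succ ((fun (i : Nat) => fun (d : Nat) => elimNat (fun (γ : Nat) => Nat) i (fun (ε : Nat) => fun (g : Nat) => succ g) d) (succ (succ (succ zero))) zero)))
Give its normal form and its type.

normal form:
  succ (succ (succ (succ (succ (succ zero)))))
inferred type:
  Nat


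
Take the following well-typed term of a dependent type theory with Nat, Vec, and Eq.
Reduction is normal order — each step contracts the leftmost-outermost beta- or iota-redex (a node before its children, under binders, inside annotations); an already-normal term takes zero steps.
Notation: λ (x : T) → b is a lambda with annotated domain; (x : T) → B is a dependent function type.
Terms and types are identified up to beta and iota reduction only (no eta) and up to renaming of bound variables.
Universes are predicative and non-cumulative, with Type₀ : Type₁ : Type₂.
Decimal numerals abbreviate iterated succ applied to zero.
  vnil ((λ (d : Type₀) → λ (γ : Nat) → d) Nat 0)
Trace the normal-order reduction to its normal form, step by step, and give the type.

normal-order reduction sequence:
  vnil ((λ (d : Type₀) → λ (γ : Nat) → d) Nat 0)
  ~> vnil ((λ (d : Nat) → Nat) 0)
  ~> vnil Nat
inferred type:
  Vec Nat 0


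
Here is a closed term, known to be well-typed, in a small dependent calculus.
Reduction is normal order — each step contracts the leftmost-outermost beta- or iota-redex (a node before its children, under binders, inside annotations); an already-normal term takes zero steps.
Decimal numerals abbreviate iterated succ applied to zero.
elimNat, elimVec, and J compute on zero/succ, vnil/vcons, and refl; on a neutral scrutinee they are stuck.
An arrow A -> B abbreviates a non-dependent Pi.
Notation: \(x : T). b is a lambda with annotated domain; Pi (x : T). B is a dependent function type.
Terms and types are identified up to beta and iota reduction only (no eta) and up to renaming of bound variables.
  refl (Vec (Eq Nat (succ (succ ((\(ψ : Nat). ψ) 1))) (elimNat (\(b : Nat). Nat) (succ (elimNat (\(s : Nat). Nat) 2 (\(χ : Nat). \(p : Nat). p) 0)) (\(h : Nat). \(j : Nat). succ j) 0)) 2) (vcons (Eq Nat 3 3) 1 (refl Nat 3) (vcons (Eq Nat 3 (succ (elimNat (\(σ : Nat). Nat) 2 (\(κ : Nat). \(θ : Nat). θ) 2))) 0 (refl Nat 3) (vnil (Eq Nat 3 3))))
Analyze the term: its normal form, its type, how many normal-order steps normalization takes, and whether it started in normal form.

normal form:
  refl (Vec (Eq Nat 3 3) 2) (vcons (Eq Nat 3 3) 1 (refl Nat 3) (vcons (Eq Nat 3 3) 0 (refl Nat 3) (vnil (Eq Nat 3 3))))
type:
  Eq (Vec (Eq Nat 3 3) 2) (vcons (Eq Nat 3 3) 1 (refl Nat 3) (vcons (Eq Nat 3 3) 0 (refl Nat 3) (vnil (Eq Nat 3 3)))) (vcons (Eq Nat 3 3) 1 (refl Nat 3) (vcons (Eq Nat 3 3) 0 (refl Nat 3) (vnil (Eq Nat 3 3))))
normal-order step count: 10
started in normal form: no
first redex: a beta-redex


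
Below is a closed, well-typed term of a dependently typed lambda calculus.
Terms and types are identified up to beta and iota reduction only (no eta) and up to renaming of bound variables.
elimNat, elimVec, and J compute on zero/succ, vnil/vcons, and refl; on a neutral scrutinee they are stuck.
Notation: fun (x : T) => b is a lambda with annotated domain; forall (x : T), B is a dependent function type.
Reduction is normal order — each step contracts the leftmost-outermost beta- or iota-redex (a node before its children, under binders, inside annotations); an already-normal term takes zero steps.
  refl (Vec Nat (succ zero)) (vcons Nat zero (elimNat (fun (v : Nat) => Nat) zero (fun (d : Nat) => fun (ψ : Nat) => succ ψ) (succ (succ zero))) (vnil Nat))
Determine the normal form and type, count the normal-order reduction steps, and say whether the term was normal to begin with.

reduced normal form:
  refl (Vec Nat (succ zero)) (vcons Nat zero (succ (succ zero)) (vnil Nat))
inferred type:
  Eq (Vec Nat (succ zero)) (vcons Nat zero (succ (succ zero)) (vnil Nat)) (vcons Nat zero (succ (succ zero)) (vnil Nat))
normal-order step count: 7
started in normal form: no
first contracted redex: an elimNat iota-redex


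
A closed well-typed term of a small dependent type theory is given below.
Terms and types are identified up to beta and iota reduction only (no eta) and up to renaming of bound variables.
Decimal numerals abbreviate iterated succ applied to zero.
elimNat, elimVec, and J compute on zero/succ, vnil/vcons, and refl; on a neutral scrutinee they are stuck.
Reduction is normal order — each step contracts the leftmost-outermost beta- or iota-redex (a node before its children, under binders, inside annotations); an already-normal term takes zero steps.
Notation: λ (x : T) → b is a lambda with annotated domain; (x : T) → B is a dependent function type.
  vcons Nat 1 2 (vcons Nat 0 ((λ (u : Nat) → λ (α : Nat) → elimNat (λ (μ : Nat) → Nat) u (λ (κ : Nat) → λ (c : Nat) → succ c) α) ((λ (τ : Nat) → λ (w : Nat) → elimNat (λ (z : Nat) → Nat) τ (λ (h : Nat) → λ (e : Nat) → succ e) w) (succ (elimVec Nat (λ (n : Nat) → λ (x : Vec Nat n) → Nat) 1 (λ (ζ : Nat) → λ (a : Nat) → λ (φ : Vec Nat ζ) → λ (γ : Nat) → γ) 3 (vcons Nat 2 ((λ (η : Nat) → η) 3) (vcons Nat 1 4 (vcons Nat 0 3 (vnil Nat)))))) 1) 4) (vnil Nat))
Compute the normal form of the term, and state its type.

resulting normal form:
  vcons Nat 1 2 (vcons Nat 0 7 (vnil Nat))
type:
  Vec Nat 2
observation: reduction starts at a beta-redex, and 37 normal-order steps reach the normal form.


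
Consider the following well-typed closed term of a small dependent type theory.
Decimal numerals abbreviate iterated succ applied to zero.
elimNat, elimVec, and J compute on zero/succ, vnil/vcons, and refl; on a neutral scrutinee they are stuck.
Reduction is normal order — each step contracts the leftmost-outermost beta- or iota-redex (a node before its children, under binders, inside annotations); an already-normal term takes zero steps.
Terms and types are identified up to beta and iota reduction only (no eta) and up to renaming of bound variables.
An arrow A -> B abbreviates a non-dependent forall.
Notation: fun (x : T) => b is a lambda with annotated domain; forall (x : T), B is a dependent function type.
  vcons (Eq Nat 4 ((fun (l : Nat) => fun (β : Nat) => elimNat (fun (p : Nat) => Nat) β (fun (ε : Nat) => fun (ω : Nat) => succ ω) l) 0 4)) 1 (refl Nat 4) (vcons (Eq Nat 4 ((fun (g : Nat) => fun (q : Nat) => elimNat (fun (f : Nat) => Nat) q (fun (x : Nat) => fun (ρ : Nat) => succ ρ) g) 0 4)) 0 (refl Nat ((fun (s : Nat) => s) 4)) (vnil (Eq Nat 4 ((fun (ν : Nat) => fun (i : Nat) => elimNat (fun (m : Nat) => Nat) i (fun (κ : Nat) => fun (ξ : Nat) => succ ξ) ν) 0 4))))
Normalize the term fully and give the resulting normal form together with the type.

normal form:
  vcons (Eq Nat 4 4) 1 (refl Nat 4) (vcons (Eq Nat 4 4) 0 (refl Nat 4) (vnil (Eq Nat 4 4)))
inferred type:
  Vec (Eq Nat 4 4) 2


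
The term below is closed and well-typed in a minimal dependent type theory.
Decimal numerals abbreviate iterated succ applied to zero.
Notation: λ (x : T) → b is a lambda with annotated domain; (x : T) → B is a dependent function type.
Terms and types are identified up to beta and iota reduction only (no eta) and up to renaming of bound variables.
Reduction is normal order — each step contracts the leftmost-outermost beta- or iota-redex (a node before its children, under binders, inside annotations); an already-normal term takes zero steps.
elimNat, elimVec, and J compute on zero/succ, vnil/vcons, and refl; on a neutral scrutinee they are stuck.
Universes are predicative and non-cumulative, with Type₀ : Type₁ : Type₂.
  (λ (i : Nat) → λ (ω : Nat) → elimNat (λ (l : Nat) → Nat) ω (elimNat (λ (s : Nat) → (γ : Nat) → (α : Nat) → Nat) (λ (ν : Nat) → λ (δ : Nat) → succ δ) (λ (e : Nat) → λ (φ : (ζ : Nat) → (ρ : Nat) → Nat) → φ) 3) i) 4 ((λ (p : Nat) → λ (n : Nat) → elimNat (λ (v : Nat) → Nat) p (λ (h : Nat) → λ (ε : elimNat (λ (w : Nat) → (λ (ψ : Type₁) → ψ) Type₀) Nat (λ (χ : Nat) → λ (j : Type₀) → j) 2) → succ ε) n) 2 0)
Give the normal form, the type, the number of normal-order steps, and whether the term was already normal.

resulting normal form:
  6
the term's type:
  Nat
reduction steps (normal order): 58
started in normal form: no
first redex: a beta-redex


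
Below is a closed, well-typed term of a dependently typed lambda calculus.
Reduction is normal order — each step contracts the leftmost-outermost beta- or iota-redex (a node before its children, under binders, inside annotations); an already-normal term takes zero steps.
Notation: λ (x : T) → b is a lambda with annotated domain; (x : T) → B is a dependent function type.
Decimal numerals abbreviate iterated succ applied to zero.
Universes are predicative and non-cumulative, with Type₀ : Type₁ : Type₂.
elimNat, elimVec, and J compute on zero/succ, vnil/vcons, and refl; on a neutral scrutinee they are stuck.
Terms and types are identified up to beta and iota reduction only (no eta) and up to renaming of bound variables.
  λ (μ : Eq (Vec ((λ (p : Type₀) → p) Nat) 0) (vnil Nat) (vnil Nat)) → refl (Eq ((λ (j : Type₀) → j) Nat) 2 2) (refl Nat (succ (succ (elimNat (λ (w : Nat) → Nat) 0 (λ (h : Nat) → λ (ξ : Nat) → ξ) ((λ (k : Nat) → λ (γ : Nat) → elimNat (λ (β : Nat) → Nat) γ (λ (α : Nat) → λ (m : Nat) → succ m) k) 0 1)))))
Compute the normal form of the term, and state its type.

normal form:
  λ (μ : Eq (Vec Nat 0) (vnil Nat) (vnil Nat)) → refl (Eq Nat 2 2) (refl Nat 2)
the term's type:
  (μ : Eq (Vec Nat 0) (vnil Nat) (vnil Nat)) → Eq (Eq Nat 2 2) (refl Nat 2) (refl Nat 2)
observation: the first redex contracted is a beta-redex; the normal form is reached in 9 normal-order steps.


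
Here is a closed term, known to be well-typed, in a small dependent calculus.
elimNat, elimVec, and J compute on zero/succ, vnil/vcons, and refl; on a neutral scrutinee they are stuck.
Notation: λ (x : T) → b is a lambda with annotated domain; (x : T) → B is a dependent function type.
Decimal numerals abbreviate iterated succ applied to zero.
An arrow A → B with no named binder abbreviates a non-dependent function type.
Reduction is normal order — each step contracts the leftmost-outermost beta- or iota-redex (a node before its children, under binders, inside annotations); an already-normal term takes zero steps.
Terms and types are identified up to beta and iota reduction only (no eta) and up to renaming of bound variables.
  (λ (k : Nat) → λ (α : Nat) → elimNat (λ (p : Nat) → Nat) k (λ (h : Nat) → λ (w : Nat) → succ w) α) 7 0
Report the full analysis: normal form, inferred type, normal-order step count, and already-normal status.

reduced normal form:
  7
type:
  Nat
normal-order step count: 3
already normal: no
first contracted redex: a beta-redex


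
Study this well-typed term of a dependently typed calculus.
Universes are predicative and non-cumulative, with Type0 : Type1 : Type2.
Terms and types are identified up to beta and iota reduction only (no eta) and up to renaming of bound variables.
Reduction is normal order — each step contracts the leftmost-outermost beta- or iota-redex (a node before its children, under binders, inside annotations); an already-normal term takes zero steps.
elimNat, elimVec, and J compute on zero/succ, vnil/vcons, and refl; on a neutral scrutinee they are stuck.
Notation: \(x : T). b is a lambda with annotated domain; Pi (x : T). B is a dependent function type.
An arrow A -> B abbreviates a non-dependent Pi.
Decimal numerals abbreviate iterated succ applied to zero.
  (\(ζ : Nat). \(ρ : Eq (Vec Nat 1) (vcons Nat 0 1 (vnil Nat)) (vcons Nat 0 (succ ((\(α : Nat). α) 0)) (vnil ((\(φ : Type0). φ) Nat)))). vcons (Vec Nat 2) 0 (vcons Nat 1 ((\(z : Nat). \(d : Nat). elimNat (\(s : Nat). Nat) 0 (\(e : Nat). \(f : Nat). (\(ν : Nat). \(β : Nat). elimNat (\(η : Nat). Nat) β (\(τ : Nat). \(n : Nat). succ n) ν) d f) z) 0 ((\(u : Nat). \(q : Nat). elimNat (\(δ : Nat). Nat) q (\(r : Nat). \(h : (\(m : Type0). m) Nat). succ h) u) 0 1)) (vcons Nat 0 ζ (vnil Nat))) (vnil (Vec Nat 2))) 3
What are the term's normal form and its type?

resulting normal form:
  \(ζ : Eq (Vec Nat 1) (vcons Nat 0 1 (vnil Nat)) (vcons Nat 0 1 (vnil Nat))). vcons (Vec Nat 2) 0 (vcons Nat 1 0 (vcons Nat 0 3 (vnil Nat))) (vnil (Vec Nat 2))
type:
  Eq (Vec Nat 1) (vcons Nat 0 1 (vnil Nat)) (vcons Nat 0 1 (vnil Nat)) -> Vec (Vec Nat 2) 1


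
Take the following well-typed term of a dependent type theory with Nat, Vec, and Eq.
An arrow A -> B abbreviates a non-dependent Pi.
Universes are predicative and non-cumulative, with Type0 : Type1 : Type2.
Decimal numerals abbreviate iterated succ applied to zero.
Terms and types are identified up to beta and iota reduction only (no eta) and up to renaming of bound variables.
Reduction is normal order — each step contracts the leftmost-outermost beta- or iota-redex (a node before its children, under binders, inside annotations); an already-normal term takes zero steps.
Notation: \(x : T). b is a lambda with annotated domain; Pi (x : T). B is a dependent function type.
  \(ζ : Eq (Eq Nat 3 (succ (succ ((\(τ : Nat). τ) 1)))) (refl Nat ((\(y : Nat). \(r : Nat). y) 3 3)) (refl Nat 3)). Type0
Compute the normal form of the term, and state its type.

normal form:
  \(ζ : Eq (Eq Nat 3 3) (refl Nat 3) (refl Nat 3)). Type0
inferred type:
  Eq (Eq Nat 3 3) (refl Nat 3) (refl Nat 3) -> Type1


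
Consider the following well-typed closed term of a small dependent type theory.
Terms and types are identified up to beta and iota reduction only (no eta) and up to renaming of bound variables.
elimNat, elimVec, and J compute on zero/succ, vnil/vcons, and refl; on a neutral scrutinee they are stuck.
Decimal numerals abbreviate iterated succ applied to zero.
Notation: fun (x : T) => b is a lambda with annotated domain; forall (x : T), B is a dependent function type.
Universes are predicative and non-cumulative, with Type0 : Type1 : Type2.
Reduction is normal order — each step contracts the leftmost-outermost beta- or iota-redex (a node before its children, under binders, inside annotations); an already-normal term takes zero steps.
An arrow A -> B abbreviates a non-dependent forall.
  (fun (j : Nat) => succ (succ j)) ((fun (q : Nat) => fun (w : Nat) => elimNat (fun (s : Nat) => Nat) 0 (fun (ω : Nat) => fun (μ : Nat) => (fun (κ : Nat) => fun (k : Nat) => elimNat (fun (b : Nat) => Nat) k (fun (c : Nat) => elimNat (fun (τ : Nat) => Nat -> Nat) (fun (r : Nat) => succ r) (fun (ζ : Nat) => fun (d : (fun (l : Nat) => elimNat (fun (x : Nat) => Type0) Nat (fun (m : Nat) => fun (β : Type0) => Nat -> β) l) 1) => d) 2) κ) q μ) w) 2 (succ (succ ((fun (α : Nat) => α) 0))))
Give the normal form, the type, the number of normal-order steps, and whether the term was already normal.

normal form:
  6
the term's type:
  Nat
steps to reach normal form (normal order): 80
term was already normal: no
first redex: a beta-redex


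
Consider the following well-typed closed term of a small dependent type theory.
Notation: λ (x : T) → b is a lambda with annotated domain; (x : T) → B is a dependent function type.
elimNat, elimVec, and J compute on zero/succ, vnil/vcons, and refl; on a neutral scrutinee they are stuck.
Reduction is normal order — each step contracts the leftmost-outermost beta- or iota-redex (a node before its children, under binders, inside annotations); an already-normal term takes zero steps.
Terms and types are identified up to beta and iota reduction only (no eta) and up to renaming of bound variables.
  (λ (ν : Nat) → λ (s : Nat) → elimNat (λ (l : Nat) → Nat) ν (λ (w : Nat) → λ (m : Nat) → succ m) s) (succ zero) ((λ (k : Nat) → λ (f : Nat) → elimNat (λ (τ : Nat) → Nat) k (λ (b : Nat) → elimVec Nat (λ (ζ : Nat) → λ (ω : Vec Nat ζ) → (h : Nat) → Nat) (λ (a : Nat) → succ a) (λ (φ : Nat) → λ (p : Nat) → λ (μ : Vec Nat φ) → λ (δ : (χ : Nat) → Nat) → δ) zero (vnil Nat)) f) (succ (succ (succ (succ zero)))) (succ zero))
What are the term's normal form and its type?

reduced normal form:
  succ (succ (succ (succ (succ (succ zero)))))
inferred type:
  Nat


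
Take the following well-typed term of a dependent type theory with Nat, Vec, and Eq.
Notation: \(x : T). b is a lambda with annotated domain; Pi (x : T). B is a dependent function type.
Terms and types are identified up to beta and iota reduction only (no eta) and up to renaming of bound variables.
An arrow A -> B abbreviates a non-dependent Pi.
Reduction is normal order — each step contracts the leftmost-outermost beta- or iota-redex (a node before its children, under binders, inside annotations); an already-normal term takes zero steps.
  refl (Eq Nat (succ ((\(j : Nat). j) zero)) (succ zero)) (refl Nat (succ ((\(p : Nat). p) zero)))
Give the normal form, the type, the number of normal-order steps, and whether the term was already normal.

normal form:
  refl (Eq Nat (succ zero) (succ zero)) (refl Nat (succ zero))
type:
  Eq (Eq Nat (succ zero) (succ zero)) (refl Nat (succ zero)) (refl Nat (succ zero))
reduction steps (normal order): 2
term was already normal: no
first contracted redex: a beta-redex


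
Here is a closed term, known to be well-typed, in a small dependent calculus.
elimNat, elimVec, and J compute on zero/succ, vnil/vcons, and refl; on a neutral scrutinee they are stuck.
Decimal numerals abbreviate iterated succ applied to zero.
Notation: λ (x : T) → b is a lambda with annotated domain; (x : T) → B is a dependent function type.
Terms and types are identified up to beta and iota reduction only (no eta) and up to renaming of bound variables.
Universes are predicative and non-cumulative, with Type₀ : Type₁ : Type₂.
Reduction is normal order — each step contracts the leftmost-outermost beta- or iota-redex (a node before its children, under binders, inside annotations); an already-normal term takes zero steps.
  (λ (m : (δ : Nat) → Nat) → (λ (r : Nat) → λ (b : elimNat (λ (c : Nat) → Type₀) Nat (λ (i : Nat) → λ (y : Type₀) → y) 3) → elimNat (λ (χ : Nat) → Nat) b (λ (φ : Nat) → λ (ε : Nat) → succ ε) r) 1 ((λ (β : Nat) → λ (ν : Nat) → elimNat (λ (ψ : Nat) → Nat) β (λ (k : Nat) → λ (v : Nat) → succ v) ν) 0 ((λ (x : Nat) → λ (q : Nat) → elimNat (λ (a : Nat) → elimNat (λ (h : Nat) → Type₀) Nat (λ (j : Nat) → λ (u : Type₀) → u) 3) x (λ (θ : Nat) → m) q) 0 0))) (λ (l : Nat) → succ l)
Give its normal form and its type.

resulting normal form:
  1
inferred type:
  Nat
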